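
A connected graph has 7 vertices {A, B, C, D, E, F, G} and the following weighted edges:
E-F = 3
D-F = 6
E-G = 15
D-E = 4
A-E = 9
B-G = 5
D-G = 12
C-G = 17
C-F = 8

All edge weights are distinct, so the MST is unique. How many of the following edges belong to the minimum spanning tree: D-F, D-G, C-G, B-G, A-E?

3

Sort edges by weight, then run Kruskal:
E-F (3): add — endpoints in different components.
D-E (4): add — endpoints in different components.
B-G (5): add — endpoints in different components.
D-F (6): skip — D and F already connected.
C-F (8): add — endpoints in different components.
A-E (9): add — endpoints in different components.
D-G (12): add — endpoints in different components.
MST edge set: {E-F, D-E, B-G, C-F, A-E, D-G}.
Of the listed edges, {D-G, B-G, A-E} are in the MST → 3.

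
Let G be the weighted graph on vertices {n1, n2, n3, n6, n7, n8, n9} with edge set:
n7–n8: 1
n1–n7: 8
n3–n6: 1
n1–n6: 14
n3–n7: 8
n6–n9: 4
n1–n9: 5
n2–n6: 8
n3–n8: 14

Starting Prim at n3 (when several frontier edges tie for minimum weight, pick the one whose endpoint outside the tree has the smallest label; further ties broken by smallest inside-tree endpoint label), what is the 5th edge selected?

n1-n7

Grow the tree from n3 using Prim:
Step 1: cheapest edge leaving the tree is n3–n6 (1); add n6.
Step 2: cheapest edge leaving the tree is n6–n9 (4); add n9.
Step 3: cheapest edge leaving the tree is n1–n9 (5); add n1.
Step 4: cheapest edge leaving the tree is n2–n6 (8); add n2.
Step 5: cheapest edge leaving the tree is n1–n7 (8); add n7.
Step 6: cheapest edge leaving the tree is n7–n8 (1); add n8.
The 5th edge added is n1–n7.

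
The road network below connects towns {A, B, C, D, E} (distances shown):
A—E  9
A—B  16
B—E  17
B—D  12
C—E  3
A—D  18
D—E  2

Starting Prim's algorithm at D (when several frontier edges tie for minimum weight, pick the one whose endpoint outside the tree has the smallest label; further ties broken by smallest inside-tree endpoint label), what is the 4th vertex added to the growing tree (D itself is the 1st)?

A

Grow the tree from D using Prim:
Step 1: cheapest edge leaving the tree is D—E (2); add E.
Step 2: cheapest edge leaving the tree is C—E (3); add C.
Step 3: cheapest edge leaving the tree is A—E (9); add A.
Step 4: cheapest edge leaving the tree is B—D (12); add B.
Vertex order: D, E, C, A, B. The 4th vertex is A.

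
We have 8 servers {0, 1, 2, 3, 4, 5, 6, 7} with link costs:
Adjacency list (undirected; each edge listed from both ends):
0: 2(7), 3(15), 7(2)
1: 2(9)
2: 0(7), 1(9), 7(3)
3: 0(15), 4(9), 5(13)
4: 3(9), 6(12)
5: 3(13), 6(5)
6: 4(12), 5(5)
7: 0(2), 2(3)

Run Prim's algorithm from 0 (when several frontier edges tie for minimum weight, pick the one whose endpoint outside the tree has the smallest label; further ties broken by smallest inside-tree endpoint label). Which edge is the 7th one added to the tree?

Prim's algorithm from 0:
Step 1: frontier [0–7 2, 0–2 7, 0–3 15] → take 0–7 (2); add 7.
Step 2: frontier [0–2 7, 0–3 15, 2–7 3] → take 2–7 (3); add 2.
Step 3: frontier [0–3 15, 1–2 9] → take 1–2 (9); add 1.
Step 4: frontier [0–3 15] → take 0–3 (15); add 3.
Step 5: frontier [3–4 9, 3–5 13] → take 3–4 (9); add 4.
Step 6: frontier [3–5 13, 4–6 12] → take 4–6 (12); add 6.
Step 7: frontier [3–5 13, 5–6 5] → take 5–6 (5); add 5.
The 7th edge added is 5–6.

5-6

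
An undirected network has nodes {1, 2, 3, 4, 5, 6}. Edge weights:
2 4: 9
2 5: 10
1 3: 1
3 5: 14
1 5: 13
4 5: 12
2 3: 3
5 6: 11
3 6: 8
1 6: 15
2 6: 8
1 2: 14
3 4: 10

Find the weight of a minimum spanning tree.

Prim's algorithm from 1:
Step 1: frontier [1 3 1, 1 5 13, 1 2 14, 1 6 15] → take 1 3 (1); add 3.
Step 2: frontier [1 5 13, 1 2 14, 1 6 15, 2 3 3, 3 6 8, 3 4 10, 3 5 14] → take 2 3 (3); add 2.
Step 3: frontier [1 5 13, 1 6 15, 2 6 8, 2 4 9, 2 5 10, 3 6 8, 3 4 10, 3 5 14] → take 2 6 (8); add 6.
Step 4: frontier [1 5 13, 2 4 9, 2 5 10, 3 4 10, 3 5 14, 5 6 11] → take 2 4 (9); add 4.
Step 5: frontier [1 5 13, 2 5 10, 3 5 14, 4 5 12, 5 6 11] → take 2 5 (10); add 5.
MST edges: 1 3, 2 3, 2 6, 2 4, 2 5; total weight 1+3+8+9+10 = 31.

31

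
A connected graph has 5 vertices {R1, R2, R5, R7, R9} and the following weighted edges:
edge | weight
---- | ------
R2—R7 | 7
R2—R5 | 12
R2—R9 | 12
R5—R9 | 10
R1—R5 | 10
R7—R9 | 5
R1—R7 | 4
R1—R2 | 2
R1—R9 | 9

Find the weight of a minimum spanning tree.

Sort edges by weight, then run Kruskal:
R1—R2 (2): add. Components now {R5} {R1,R2} {R7} {R9}
R1—R7 (4): add. Components now {R5} {R1,R2,R7} {R9}
R7—R9 (5): add. Components now {R5} {R1,R2,R7,R9}
R2—R7 (7): skip — R2 and R7 already connected.
R1—R9 (9): skip — R1 and R9 already connected.
R1—R5 (10): add. Components now {R1,R2,R5,R7,R9}
MST edges: R1—R2, R1—R7, R7—R9, R1—R5; total weight 2+4+5+10 = 21.

21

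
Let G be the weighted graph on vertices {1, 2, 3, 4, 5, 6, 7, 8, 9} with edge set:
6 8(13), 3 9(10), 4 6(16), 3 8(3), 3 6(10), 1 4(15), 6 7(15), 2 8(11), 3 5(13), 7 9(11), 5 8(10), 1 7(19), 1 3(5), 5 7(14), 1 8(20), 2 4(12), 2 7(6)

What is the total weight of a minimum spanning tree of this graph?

67

Grow the tree from 2 using Prim:
Step 1: cheapest edge leaving the tree is 2 7 (6); add 7.
Step 2: cheapest edge leaving the tree is 2 8 (11); add 8.
Step 3: cheapest edge leaving the tree is 3 8 (3); add 3.
Step 4: cheapest edge leaving the tree is 1 3 (5); add 1.
Step 5: cheapest edge leaving the tree is 5 8 (10); add 5.
Step 6: cheapest edge leaving the tree is 3 6 (10); add 6.
Step 7: cheapest edge leaving the tree is 3 9 (10); add 9.
Step 8: cheapest edge leaving the tree is 2 4 (12); add 4.
MST edges: 2 7, 2 8, 3 8, 1 3, 5 8, 3 6, 3 9, 2 4; total weight 6+11+3+5+10+10+10+12 = 67.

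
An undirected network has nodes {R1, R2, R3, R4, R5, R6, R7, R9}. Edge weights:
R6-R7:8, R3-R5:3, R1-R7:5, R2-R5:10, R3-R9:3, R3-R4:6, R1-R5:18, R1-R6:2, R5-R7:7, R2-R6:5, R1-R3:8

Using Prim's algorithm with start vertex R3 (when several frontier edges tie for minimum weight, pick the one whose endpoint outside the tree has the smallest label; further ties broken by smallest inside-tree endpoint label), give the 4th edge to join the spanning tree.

Prim, starting at R3.
Step 1: cheapest edge leaving the tree is R3-R5 (3); add R5.
Step 2: cheapest edge leaving the tree is R3-R9 (3); add R9.
Step 3: cheapest edge leaving the tree is R3-R4 (6); add R4.
Step 4: cheapest edge leaving the tree is R5-R7 (7); add R7.
Step 5: cheapest edge leaving the tree is R1-R7 (5); add R1.
Step 6: cheapest edge leaving the tree is R1-R6 (2); add R6.
Step 7: cheapest edge leaving the tree is R2-R6 (5); add R2.
The 4th edge added is R5-R7.

R5-R7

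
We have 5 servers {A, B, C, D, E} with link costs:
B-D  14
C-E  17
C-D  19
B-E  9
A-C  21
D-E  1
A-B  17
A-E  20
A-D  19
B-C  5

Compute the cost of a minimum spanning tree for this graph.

32

Prim's algorithm from D:
Step 1: frontier [D-E 1, B-D 14, A-D 19, C-D 19] → take D-E (1); add E.
Step 2: frontier [B-D 14, A-D 19, C-D 19, B-E 9, C-E 17, A-E 20] → take B-E (9); add B.
Step 3: frontier [B-C 5, A-B 17, A-D 19, C-D 19, C-E 17, A-E 20] → take B-C (5); add C.
Step 4: frontier [A-B 17, A-C 21, A-D 19, A-E 20] → take A-B (17); add A.
MST edges: D-E, B-E, B-C, A-B; total weight 1+9+5+17 = 32.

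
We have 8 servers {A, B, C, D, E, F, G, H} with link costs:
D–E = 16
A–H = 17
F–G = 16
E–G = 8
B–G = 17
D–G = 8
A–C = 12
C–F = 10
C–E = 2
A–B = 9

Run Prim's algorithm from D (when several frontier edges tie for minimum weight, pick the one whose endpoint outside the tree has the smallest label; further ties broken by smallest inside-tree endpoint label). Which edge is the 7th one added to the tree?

A-H

Grow the tree from D using Prim:
Step 1: frontier [D–G 8, D–E 16] → take D–G (8); add G.
Step 2: frontier [D–E 16, E–G 8, F–G 16, B–G 17] → take E–G (8); add E.
Step 3: frontier [C–E 2, F–G 16, B–G 17] → take C–E (2); add C.
Step 4: frontier [C–F 10, A–C 12, F–G 16, B–G 17] → take C–F (10); add F.
Step 5: frontier [A–C 12, B–G 17] → take A–C (12); add A.
Step 6: frontier [A–B 9, A–H 17, B–G 17] → take A–B (9); add B.
Step 7: frontier [A–H 17] → take A–H (17); add H.
The 7th edge added is A–H.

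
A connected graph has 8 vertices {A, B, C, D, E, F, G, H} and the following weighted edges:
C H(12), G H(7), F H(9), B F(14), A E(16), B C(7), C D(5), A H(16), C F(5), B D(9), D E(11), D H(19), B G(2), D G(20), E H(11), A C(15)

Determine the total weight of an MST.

52

Kruskal's algorithm — process edges by increasing weight (ties by edge label):
B G (2): add — endpoints in different components.
C D (5): add — endpoints in different components.
C F (5): add — endpoints in different components.
B C (7): add — endpoints in different components.
G H (7): add — endpoints in different components.
B D (9): skip — B and D already connected.
F H (9): skip — F and H already connected.
D E (11): add — endpoints in different components.
E H (11): skip — E and H already connected.
C H (12): skip — C and H already connected.
B F (14): skip — B and F already connected.
A C (15): add — endpoints in different components.
MST edges: B G, C D, C F, B C, G H, D E, A C; total weight 2+5+5+7+7+11+15 = 52.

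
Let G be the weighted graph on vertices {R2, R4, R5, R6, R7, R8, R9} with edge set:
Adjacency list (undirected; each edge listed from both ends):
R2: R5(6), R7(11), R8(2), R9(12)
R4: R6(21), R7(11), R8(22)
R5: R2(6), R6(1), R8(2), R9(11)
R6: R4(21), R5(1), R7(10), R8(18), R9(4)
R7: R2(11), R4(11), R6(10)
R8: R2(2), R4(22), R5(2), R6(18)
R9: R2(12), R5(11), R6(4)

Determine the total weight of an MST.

Kruskal: consider edges lightest-first.
R5—R6 (1): add. Components now {R4} {R5,R6} {R7} {R9} {R2} {R8}
R2—R8 (2): add. Components now {R4} {R5,R6} {R7} {R9} {R2,R8}
R5—R8 (2): add. Components now {R4} {R2,R5,R6,R8} {R7} {R9}
R6—R9 (4): add. Components now {R4} {R2,R5,R6,R8,R9} {R7}
R2—R5 (6): skip — R5 and R2 already connected.
R6—R7 (10): add. Components now {R4} {R2,R5,R6,R7,R8,R9}
R2—R7 (11): skip — R7 and R2 already connected.
R4—R7 (11): add. Components now {R2,R4,R5,R6,R7,R8,R9}
MST edges: R5—R6, R2—R8, R5—R8, R6—R9, R6—R7, R4—R7; total weight 1+2+2+4+10+11 = 30.

30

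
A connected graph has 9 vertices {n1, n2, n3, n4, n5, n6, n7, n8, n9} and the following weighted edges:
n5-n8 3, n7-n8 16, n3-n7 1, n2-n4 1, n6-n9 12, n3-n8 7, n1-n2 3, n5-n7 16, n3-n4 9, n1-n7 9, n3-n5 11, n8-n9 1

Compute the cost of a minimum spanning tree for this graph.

Sort edges by weight, then run Kruskal:
n2-n4 (1): add — endpoints in different components.
n3-n7 (1): add — endpoints in different components.
n8-n9 (1): add — endpoints in different components.
n1-n2 (3): add — endpoints in different components.
n5-n8 (3): add — endpoints in different components.
n3-n8 (7): add — endpoints in different components.
n1-n7 (9): add — endpoints in different components.
n3-n4 (9): skip — n4 and n3 already connected.
n3-n5 (11): skip — n5 and n3 already connected.
n6-n9 (12): add — endpoints in different components.
MST edges: n2-n4, n3-n7, n8-n9, n1-n2, n5-n8, n3-n8, n1-n7, n6-n9; total weight 1+1+1+3+3+7+9+12 = 37.

37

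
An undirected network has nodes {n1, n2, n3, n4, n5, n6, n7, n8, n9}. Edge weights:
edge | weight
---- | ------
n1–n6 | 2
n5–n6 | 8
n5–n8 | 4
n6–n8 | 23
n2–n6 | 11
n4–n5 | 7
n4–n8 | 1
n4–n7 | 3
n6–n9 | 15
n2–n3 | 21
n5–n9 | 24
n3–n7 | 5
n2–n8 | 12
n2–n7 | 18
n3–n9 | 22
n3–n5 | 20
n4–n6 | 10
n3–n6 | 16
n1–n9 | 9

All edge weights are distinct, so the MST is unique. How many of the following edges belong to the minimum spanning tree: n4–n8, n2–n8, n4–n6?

1

Sort edges by weight, then run Kruskal:
n4–n8 (1): add — endpoints in different components.
n1–n6 (2): add — endpoints in different components.
n4–n7 (3): add — endpoints in different components.
n5–n8 (4): add — endpoints in different components.
n3–n7 (5): add — endpoints in different components.
n4–n5 (7): skip — n4 and n5 already connected.
n5–n6 (8): add — endpoints in different components.
n1–n9 (9): add — endpoints in different components.
n4–n6 (10): skip — n4 and n6 already connected.
n2–n6 (11): add — endpoints in different components.
MST edge set: {n4–n8, n1–n6, n4–n7, n5–n8, n3–n7, n5–n6, n1–n9, n2–n6}.
Of the listed edges, {n4–n8} are in the MST → 1.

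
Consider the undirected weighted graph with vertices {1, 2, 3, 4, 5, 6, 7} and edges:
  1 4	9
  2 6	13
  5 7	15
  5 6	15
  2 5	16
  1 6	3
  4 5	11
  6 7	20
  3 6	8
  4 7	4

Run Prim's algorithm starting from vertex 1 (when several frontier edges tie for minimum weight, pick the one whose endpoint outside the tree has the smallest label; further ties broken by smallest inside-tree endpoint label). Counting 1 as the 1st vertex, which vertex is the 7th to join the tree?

2

Grow the tree from 1 using Prim:
Step 1: frontier [1 6 3, 1 4 9] → take 1 6 (3); add 6.
Step 2: frontier [1 4 9, 3 6 8, 2 6 13, 5 6 15, 6 7 20] → take 3 6 (8); add 3.
Step 3: frontier [1 4 9, 2 6 13, 5 6 15, 6 7 20] → take 1 4 (9); add 4.
Step 4: frontier [4 7 4, 4 5 11, 2 6 13, 5 6 15, 6 7 20] → take 4 7 (4); add 7.
Step 5: frontier [4 5 11, 2 6 13, 5 6 15, 5 7 15] → take 4 5 (11); add 5.
Step 6: frontier [2 5 16, 2 6 13] → take 2 6 (13); add 2.
Vertex order: 1, 6, 3, 4, 7, 5, 2. The 7th vertex is 2.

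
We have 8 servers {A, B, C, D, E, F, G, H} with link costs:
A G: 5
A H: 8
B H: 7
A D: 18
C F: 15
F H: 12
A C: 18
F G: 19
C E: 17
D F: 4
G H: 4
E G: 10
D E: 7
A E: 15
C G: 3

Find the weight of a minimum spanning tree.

Sort edges by weight, then run Kruskal:
C G (3): add — endpoints in different components.
D F (4): add — endpoints in different components.
G H (4): add — endpoints in different components.
A G (5): add — endpoints in different components.
B H (7): add — endpoints in different components.
D E (7): add — endpoints in different components.
A H (8): skip — A and H already connected.
E G (10): add — endpoints in different components.
MST edges: C G, D F, G H, A G, B H, D E, E G; total weight 3+4+4+5+7+7+10 = 40.

40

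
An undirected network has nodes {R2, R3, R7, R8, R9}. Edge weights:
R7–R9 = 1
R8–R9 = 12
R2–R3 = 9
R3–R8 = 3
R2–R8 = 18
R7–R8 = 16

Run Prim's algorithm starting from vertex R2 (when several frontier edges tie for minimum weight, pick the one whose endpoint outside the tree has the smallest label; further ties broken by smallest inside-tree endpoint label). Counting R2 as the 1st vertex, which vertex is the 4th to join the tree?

Prim, starting at R2.
Step 1: cheapest edge leaving the tree is R2–R3 (9); add R3.
Step 2: cheapest edge leaving the tree is R3–R8 (3); add R8.
Step 3: cheapest edge leaving the tree is R8–R9 (12); add R9.
Step 4: cheapest edge leaving the tree is R7–R9 (1); add R7.
Vertex order: R2, R3, R8, R9, R7. The 4th vertex is R9.

R9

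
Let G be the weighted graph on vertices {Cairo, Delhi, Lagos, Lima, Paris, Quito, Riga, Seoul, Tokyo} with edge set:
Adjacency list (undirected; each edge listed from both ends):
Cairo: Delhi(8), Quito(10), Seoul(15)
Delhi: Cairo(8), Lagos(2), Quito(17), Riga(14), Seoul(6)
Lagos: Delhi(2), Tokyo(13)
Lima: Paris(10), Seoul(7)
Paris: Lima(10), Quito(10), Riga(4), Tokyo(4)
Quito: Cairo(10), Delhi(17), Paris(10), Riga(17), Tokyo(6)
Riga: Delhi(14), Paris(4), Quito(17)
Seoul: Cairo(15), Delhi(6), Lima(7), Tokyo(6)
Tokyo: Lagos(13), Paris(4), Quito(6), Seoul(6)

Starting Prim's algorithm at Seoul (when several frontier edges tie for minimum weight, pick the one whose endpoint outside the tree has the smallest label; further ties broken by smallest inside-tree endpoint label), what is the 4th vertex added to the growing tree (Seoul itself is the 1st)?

Grow the tree from Seoul using Prim:
Step 1: cheapest edge leaving the tree is Delhi–Seoul (6); add Delhi.
Step 2: cheapest edge leaving the tree is Delhi–Lagos (2); add Lagos.
Step 3: cheapest edge leaving the tree is Seoul–Tokyo (6); add Tokyo.
Step 4: cheapest edge leaving the tree is Paris–Tokyo (4); add Paris.
Step 5: cheapest edge leaving the tree is Paris–Riga (4); add Riga.
Step 6: cheapest edge leaving the tree is Quito–Tokyo (6); add Quito.
Step 7: cheapest edge leaving the tree is Lima–Seoul (7); add Lima.
Step 8: cheapest edge leaving the tree is Cairo–Delhi (8); add Cairo.
Vertex order: Seoul, Delhi, Lagos, Tokyo, Paris, Riga, Quito, Lima, Cairo. The 4th vertex is Tokyo.

Tokyo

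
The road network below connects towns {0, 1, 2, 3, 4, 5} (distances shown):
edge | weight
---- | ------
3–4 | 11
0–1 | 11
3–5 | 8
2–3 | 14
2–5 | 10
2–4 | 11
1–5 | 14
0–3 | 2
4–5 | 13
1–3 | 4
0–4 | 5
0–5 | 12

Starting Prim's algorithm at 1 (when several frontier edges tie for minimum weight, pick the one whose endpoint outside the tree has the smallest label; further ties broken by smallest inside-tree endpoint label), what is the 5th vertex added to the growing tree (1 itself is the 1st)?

Prim, starting at 1.
Step 1: cheapest edge leaving the tree is 1–3 (4); add 3.
Step 2: cheapest edge leaving the tree is 0–3 (2); add 0.
Step 3: cheapest edge leaving the tree is 0–4 (5); add 4.
Step 4: cheapest edge leaving the tree is 3–5 (8); add 5.
Step 5: cheapest edge leaving the tree is 2–5 (10); add 2.
Vertex order: 1, 3, 0, 4, 5, 2. The 5th vertex is 5.

5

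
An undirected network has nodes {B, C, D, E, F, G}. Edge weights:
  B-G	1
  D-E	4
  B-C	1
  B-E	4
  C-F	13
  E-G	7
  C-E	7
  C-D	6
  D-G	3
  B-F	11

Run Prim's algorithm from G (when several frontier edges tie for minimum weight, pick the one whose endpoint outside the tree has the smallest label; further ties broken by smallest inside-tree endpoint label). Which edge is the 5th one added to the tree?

B-F

Prim's algorithm from G:
Step 1: cheapest edge leaving the tree is B-G (1); add B.
Step 2: cheapest edge leaving the tree is B-C (1); add C.
Step 3: cheapest edge leaving the tree is D-G (3); add D.
Step 4: cheapest edge leaving the tree is B-E (4); add E.
Step 5: cheapest edge leaving the tree is B-F (11); add F.
The 5th edge added is B-F.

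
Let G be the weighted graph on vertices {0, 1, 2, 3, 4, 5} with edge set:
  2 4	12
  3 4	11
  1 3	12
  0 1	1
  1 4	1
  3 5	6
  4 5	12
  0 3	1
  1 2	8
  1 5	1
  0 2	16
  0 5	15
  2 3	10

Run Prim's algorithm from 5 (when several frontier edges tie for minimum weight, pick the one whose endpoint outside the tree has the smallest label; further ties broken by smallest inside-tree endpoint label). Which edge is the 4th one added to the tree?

1-4

Grow the tree from 5 using Prim:
Step 1: frontier [1 5 1, 3 5 6, 4 5 12, 0 5 15] → take 1 5 (1); add 1.
Step 2: frontier [0 1 1, 1 4 1, 1 2 8, 1 3 12, 3 5 6, 4 5 12, 0 5 15] → take 0 1 (1); add 0.
Step 3: frontier [0 3 1, 0 2 16, 1 4 1, 1 2 8, 1 3 12, 3 5 6, 4 5 12] → take 0 3 (1); add 3.
Step 4: frontier [0 2 16, 1 4 1, 1 2 8, 2 3 10, 3 4 11, 4 5 12] → take 1 4 (1); add 4.
Step 5: frontier [0 2 16, 1 2 8, 2 3 10, 2 4 12] → take 1 2 (8); add 2.
The 4th edge added is 1 4.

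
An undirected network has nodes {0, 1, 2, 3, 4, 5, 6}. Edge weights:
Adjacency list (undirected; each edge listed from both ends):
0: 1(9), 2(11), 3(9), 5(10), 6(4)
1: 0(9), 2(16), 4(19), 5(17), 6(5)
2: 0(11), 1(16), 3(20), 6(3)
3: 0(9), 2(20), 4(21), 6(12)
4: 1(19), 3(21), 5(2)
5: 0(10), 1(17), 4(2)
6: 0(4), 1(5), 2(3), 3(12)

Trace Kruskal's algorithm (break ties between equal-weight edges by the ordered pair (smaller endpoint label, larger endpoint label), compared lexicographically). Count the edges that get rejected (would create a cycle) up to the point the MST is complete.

Sort edges by weight, then run Kruskal:
4—5 (2): add. Components now {0} {1} {2} {3} {4,5} {6}
2—6 (3): add. Components now {0} {1} {2,6} {3} {4,5}
0—6 (4): add. Components now {0,2,6} {1} {3} {4,5}
1—6 (5): add. Components now {0,1,2,6} {3} {4,5}
0—1 (9): skip — 0 and 1 already connected.
0—3 (9): add. Components now {0,1,2,3,6} {4,5}
0—5 (10): add. Components now {0,1,2,3,4,5,6}
Edges rejected before the tree was complete: 1.

1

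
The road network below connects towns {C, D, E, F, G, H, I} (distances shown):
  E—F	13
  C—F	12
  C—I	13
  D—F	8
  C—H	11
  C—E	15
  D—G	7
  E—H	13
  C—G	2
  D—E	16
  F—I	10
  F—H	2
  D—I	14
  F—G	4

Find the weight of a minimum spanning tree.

Kruskal: consider edges lightest-first.
C—G (2): add — endpoints in different components.
F—H (2): add — endpoints in different components.
F—G (4): add — endpoints in different components.
D—G (7): add — endpoints in different components.
D—F (8): skip — D and F already connected.
F—I (10): add — endpoints in different components.
C—H (11): skip — C and H already connected.
C—F (12): skip — C and F already connected.
C—I (13): skip — C and I already connected.
E—F (13): add — endpoints in different components.
MST edges: C—G, F—H, F—G, D—G, F—I, E—F; total weight 2+2+4+7+10+13 = 38.

38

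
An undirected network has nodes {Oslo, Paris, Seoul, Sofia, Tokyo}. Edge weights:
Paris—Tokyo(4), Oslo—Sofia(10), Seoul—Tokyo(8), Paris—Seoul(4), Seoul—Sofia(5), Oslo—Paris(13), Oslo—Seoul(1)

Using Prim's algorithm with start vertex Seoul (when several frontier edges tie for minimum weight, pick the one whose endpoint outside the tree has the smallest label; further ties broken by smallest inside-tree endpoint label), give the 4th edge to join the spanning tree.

Prim's algorithm from Seoul:
Step 1: cheapest edge leaving the tree is Oslo—Seoul (1); add Oslo.
Step 2: cheapest edge leaving the tree is Paris—Seoul (4); add Paris.
Step 3: cheapest edge leaving the tree is Paris—Tokyo (4); add Tokyo.
Step 4: cheapest edge leaving the tree is Seoul—Sofia (5); add Sofia.
The 4th edge added is Seoul—Sofia.

Seoul-Sofia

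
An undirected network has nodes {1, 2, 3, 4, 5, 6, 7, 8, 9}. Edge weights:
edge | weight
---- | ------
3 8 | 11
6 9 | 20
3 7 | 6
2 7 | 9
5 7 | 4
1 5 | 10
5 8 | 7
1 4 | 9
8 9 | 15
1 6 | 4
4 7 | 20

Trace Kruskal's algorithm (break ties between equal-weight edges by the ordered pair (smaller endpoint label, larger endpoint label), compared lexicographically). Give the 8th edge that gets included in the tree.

Kruskal: consider edges lightest-first.
1 6 (4): add — endpoints in different components.
5 7 (4): add — endpoints in different components.
3 7 (6): add — endpoints in different components.
5 8 (7): add — endpoints in different components.
1 4 (9): add — endpoints in different components.
2 7 (9): add — endpoints in different components.
1 5 (10): add — endpoints in different components.
3 8 (11): skip — 3 and 8 already connected.
8 9 (15): add — endpoints in different components.
The 8th edge added is 8 9.

8-9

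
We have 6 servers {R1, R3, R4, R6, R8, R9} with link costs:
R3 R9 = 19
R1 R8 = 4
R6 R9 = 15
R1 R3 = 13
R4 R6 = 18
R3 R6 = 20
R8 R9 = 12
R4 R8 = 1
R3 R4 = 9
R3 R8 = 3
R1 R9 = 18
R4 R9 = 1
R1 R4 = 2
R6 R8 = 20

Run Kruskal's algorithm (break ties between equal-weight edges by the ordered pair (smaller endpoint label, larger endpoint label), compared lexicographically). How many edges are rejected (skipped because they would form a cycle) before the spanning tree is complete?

4

Kruskal's algorithm — process edges by increasing weight (ties by edge label):
R4 R8 (1): add. Components now {R3} {R1} {R4,R8} {R9} {R6}
R4 R9 (1): add. Components now {R3} {R1} {R4,R8,R9} {R6}
R1 R4 (2): add. Components now {R3} {R1,R4,R8,R9} {R6}
R3 R8 (3): add. Components now {R1,R3,R4,R8,R9} {R6}
R1 R8 (4): skip — R1 and R8 already connected.
R3 R4 (9): skip — R3 and R4 already connected.
R8 R9 (12): skip — R9 and R8 already connected.
R1 R3 (13): skip — R3 and R1 already connected.
R6 R9 (15): add. Components now {R1,R3,R4,R6,R8,R9}
Edges rejected before the tree was complete: 4.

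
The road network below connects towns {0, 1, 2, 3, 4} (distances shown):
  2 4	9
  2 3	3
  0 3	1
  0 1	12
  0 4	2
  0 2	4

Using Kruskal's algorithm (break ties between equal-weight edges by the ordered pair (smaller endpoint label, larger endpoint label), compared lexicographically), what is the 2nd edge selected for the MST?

0-4

Kruskal's algorithm — process edges by increasing weight (ties by edge label):
0 3 (1): add. Components now {0,3} {1} {2} {4}
0 4 (2): add. Components now {0,3,4} {1} {2}
2 3 (3): add. Components now {0,2,3,4} {1}
0 2 (4): skip — 0 and 2 already connected.
2 4 (9): skip — 2 and 4 already connected.
0 1 (12): add. Components now {0,1,2,3,4}
The 2nd edge added is 0 4.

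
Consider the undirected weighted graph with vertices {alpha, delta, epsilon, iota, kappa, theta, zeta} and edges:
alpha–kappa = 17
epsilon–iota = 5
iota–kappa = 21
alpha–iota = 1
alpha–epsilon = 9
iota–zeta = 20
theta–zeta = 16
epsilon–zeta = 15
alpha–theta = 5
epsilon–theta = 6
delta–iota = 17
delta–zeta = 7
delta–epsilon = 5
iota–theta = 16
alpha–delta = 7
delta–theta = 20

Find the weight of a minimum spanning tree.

40

Prim's algorithm from epsilon:
Step 1: cheapest edge leaving the tree is delta–epsilon (5); add delta.
Step 2: cheapest edge leaving the tree is epsilon–iota (5); add iota.
Step 3: cheapest edge leaving the tree is alpha–iota (1); add alpha.
Step 4: cheapest edge leaving the tree is alpha–theta (5); add theta.
Step 5: cheapest edge leaving the tree is delta–zeta (7); add zeta.
Step 6: cheapest edge leaving the tree is alpha–kappa (17); add kappa.
MST edges: delta–epsilon, epsilon–iota, alpha–iota, alpha–theta, delta–zeta, alpha–kappa; total weight 5+5+1+5+7+17 = 40.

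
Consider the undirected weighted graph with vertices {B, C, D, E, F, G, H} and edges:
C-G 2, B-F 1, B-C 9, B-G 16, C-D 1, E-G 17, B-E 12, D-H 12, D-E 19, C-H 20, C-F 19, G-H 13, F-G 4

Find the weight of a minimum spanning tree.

Kruskal: consider edges lightest-first.
B-F (1): add. Components now {B,F} {C} {D} {E} {G} {H}
C-D (1): add. Components now {B,F} {C,D} {E} {G} {H}
C-G (2): add. Components now {B,F} {C,D,G} {E} {H}
F-G (4): add. Components now {B,C,D,F,G} {E} {H}
B-C (9): skip — B and C already connected.
B-E (12): add. Components now {B,C,D,E,F,G} {H}
D-H (12): add. Components now {B,C,D,E,F,G,H}
MST edges: B-F, C-D, C-G, F-G, B-E, D-H; total weight 1+1+2+4+12+12 = 32.

32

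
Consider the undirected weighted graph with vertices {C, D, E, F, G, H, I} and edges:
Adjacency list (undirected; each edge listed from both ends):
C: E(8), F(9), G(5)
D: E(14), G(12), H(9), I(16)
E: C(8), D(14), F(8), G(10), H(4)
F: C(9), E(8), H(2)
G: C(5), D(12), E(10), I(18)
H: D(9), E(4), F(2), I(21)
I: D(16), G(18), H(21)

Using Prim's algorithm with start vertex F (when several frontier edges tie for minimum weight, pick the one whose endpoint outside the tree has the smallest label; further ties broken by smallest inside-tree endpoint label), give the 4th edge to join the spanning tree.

C-G

Prim, starting at F.
Step 1: cheapest edge leaving the tree is F-H (2); add H.
Step 2: cheapest edge leaving the tree is E-H (4); add E.
Step 3: cheapest edge leaving the tree is C-E (8); add C.
Step 4: cheapest edge leaving the tree is C-G (5); add G.
Step 5: cheapest edge leaving the tree is D-H (9); add D.
Step 6: cheapest edge leaving the tree is D-I (16); add I.
The 4th edge added is C-G.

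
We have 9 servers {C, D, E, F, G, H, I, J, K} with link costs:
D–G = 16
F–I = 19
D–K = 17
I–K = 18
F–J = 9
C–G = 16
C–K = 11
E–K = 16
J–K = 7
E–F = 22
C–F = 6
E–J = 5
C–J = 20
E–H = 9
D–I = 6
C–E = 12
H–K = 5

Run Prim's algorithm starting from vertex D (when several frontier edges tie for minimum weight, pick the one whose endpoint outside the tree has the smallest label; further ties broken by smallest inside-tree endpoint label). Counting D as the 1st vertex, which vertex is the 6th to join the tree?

J

Prim, starting at D.
Step 1: cheapest edge leaving the tree is D–I (6); add I.
Step 2: cheapest edge leaving the tree is D–G (16); add G.
Step 3: cheapest edge leaving the tree is C–G (16); add C.
Step 4: cheapest edge leaving the tree is C–F (6); add F.
Step 5: cheapest edge leaving the tree is F–J (9); add J.
Step 6: cheapest edge leaving the tree is E–J (5); add E.
Step 7: cheapest edge leaving the tree is J–K (7); add K.
Step 8: cheapest edge leaving the tree is H–K (5); add H.
Vertex order: D, I, G, C, F, J, E, K, H. The 6th vertex is J.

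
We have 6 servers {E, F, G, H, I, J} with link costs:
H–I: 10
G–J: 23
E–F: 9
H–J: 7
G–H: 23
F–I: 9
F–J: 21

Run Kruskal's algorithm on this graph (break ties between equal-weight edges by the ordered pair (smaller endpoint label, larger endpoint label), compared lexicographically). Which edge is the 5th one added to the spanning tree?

G-H

Sort edges by weight, then run Kruskal:
H–J (7): add. Components now {E} {F} {G} {H,J} {I}
E–F (9): add. Components now {E,F} {G} {H,J} {I}
F–I (9): add. Components now {E,F,I} {G} {H,J}
H–I (10): add. Components now {E,F,H,I,J} {G}
F–J (21): skip — F and J already connected.
G–H (23): add. Components now {E,F,G,H,I,J}
The 5th edge added is G–H.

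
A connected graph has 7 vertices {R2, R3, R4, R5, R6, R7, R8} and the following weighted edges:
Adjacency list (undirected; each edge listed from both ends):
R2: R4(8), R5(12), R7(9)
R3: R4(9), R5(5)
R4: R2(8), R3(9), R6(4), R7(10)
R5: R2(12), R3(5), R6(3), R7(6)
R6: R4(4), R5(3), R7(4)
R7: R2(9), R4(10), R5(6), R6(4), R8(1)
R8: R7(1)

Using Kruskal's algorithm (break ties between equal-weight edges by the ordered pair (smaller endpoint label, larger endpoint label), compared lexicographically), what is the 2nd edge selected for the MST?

R5-R6

Kruskal's algorithm — process edges by increasing weight (ties by edge label):
R7 R8 (1): add — endpoints in different components.
R5 R6 (3): add — endpoints in different components.
R4 R6 (4): add — endpoints in different components.
R6 R7 (4): add — endpoints in different components.
R3 R5 (5): add — endpoints in different components.
R5 R7 (6): skip — R7 and R5 already connected.
R2 R4 (8): add — endpoints in different components.
The 2nd edge added is R5 R6.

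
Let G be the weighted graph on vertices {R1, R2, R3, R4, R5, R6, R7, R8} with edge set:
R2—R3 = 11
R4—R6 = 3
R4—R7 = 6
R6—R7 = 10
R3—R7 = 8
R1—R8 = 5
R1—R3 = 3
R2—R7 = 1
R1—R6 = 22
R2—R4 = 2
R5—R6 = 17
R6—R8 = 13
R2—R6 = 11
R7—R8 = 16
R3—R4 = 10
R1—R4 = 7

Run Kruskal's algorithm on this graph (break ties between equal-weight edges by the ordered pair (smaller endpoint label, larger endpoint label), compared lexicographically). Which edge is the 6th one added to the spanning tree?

R1-R4

Kruskal: consider edges lightest-first.
R2—R7 (1): add — endpoints in different components.
R2—R4 (2): add — endpoints in different components.
R1—R3 (3): add — endpoints in different components.
R4—R6 (3): add — endpoints in different components.
R1—R8 (5): add — endpoints in different components.
R4—R7 (6): skip — R7 and R4 already connected.
R1—R4 (7): add — endpoints in different components.
R3—R7 (8): skip — R3 and R7 already connected.
R3—R4 (10): skip — R3 and R4 already connected.
R6—R7 (10): skip — R7 and R6 already connected.
R2—R3 (11): skip — R3 and R2 already connected.
R2—R6 (11): skip — R2 and R6 already connected.
R6—R8 (13): skip — R8 and R6 already connected.
R7—R8 (16): skip — R8 and R7 already connected.
R5—R6 (17): add — endpoints in different components.
The 6th edge added is R1—R4.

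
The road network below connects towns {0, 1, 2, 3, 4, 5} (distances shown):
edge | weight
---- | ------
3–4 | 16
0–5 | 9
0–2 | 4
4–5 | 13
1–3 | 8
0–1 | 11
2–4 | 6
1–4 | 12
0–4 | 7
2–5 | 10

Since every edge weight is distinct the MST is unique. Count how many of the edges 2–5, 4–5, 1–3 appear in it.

1

Sort edges by weight, then run Kruskal:
0–2 (4): add. Components now {0,2} {1} {3} {4} {5}
2–4 (6): add. Components now {0,2,4} {1} {3} {5}
0–4 (7): skip — 0 and 4 already connected.
1–3 (8): add. Components now {0,2,4} {1,3} {5}
0–5 (9): add. Components now {0,2,4,5} {1,3}
2–5 (10): skip — 2 and 5 already connected.
0–1 (11): add. Components now {0,1,2,3,4,5}
MST edge set: {0–2, 2–4, 1–3, 0–5, 0–1}.
Of the listed edges, {1–3} are in the MST → 1.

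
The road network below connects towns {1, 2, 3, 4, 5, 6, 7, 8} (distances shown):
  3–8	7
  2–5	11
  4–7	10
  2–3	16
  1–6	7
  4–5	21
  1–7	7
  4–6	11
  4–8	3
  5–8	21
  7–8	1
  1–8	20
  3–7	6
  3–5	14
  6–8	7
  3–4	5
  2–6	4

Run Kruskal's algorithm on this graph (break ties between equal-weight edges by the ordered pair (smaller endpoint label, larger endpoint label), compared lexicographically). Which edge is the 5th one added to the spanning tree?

Sort edges by weight, then run Kruskal:
7–8 (1): add — endpoints in different components.
4–8 (3): add — endpoints in different components.
2–6 (4): add — endpoints in different components.
3–4 (5): add — endpoints in different components.
3–7 (6): skip — 3 and 7 already connected.
1–6 (7): add — endpoints in different components.
1–7 (7): add — endpoints in different components.
3–8 (7): skip — 3 and 8 already connected.
6–8 (7): skip — 6 and 8 already connected.
4–7 (10): skip — 4 and 7 already connected.
2–5 (11): add — endpoints in different components.
The 5th edge added is 1–6.

1-6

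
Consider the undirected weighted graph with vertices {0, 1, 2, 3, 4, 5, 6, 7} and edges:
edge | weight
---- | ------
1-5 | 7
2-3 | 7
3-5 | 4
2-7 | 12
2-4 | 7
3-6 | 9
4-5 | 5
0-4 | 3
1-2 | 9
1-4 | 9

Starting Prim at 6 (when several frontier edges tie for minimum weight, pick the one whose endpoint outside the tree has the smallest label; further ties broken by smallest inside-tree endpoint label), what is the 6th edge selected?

Prim's algorithm from 6:
Step 1: frontier [3-6 9] → take 3-6 (9); add 3.
Step 2: frontier [3-5 4, 2-3 7] → take 3-5 (4); add 5.
Step 3: frontier [2-3 7, 4-5 5, 1-5 7] → take 4-5 (5); add 4.
Step 4: frontier [2-3 7, 0-4 3, 2-4 7, 1-4 9, 1-5 7] → take 0-4 (3); add 0.
Step 5: frontier [2-3 7, 2-4 7, 1-4 9, 1-5 7] → take 1-5 (7); add 1.
Step 6: frontier [1-2 9, 2-3 7, 2-4 7] → take 2-3 (7); add 2.
Step 7: frontier [2-7 12] → take 2-7 (12); add 7.
The 6th edge added is 2-3.

2-3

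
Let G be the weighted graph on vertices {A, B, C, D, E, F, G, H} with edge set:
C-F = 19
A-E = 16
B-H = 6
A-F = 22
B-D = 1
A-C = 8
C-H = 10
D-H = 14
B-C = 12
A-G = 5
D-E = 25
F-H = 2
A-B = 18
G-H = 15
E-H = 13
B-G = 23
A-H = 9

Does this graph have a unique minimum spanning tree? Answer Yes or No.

Yes

Kruskal's algorithm — process edges by increasing weight (ties by edge label):
B-D (1): add — endpoints in different components.
F-H (2): add — endpoints in different components.
A-G (5): add — endpoints in different components.
B-H (6): add — endpoints in different components.
A-C (8): add — endpoints in different components.
A-H (9): add — endpoints in different components.
C-H (10): skip — C and H already connected.
B-C (12): skip — B and C already connected.
E-H (13): add — endpoints in different components.
Every non-tree edge has weight strictly greater than the heaviest edge on the tree path between its endpoints, so the MST is unique.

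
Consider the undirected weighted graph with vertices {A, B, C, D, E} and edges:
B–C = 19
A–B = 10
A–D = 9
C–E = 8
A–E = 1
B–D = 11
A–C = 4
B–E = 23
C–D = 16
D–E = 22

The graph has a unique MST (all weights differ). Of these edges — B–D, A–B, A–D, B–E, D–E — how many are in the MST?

Kruskal: consider edges lightest-first.
A–E (1): add — endpoints in different components.
A–C (4): add — endpoints in different components.
C–E (8): skip — C and E already connected.
A–D (9): add — endpoints in different components.
A–B (10): add — endpoints in different components.
MST edge set: {A–E, A–C, A–D, A–B}.
Of the listed edges, {A–B, A–D} are in the MST → 2.

2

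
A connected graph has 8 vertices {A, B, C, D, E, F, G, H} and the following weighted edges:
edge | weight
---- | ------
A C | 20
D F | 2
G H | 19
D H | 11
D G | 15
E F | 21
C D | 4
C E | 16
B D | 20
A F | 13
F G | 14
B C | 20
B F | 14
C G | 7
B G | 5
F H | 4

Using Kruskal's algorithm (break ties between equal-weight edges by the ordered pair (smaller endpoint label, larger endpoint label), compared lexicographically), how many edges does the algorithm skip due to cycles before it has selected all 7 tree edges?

Sort edges by weight, then run Kruskal:
D F (2): add — endpoints in different components.
C D (4): add — endpoints in different components.
F H (4): add — endpoints in different components.
B G (5): add — endpoints in different components.
C G (7): add — endpoints in different components.
D H (11): skip — D and H already connected.
A F (13): add — endpoints in different components.
B F (14): skip — B and F already connected.
F G (14): skip — F and G already connected.
D G (15): skip — D and G already connected.
C E (16): add — endpoints in different components.
Edges rejected before the tree was complete: 4.

4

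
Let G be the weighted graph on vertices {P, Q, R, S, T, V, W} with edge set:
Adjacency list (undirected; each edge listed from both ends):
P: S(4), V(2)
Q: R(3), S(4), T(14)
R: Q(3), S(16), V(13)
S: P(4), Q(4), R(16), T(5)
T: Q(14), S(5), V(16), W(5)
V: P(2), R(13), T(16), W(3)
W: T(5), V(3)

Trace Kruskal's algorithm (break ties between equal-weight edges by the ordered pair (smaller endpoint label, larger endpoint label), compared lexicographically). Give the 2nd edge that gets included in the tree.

Q-R

Kruskal: consider edges lightest-first.
P–V (2): add. Components now {Q} {W} {T} {S} {R} {P,V}
Q–R (3): add. Components now {Q,R} {W} {T} {S} {P,V}
V–W (3): add. Components now {Q,R} {P,V,W} {T} {S}
P–S (4): add. Components now {Q,R} {P,S,V,W} {T}
Q–S (4): add. Components now {P,Q,R,S,V,W} {T}
S–T (5): add. Components now {P,Q,R,S,T,V,W}
The 2nd edge added is Q–R.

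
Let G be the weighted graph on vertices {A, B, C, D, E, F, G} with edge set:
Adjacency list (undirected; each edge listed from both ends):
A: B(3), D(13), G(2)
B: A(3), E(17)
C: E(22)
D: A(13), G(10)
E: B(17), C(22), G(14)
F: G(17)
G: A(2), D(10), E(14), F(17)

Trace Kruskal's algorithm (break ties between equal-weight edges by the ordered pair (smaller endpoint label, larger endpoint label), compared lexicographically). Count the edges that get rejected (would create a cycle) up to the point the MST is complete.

2

Kruskal: consider edges lightest-first.
A–G (2): add — endpoints in different components.
A–B (3): add — endpoints in different components.
D–G (10): add — endpoints in different components.
A–D (13): skip — A and D already connected.
E–G (14): add — endpoints in different components.
B–E (17): skip — B and E already connected.
F–G (17): add — endpoints in different components.
C–E (22): add — endpoints in different components.
Edges rejected before the tree was complete: 2.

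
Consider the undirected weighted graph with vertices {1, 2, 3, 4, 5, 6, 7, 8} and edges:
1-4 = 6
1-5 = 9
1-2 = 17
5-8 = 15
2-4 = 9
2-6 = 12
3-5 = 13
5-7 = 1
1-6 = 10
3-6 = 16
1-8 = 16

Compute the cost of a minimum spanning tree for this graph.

63

Kruskal: consider edges lightest-first.
5-7 (1): add — endpoints in different components.
1-4 (6): add — endpoints in different components.
1-5 (9): add — endpoints in different components.
2-4 (9): add — endpoints in different components.
1-6 (10): add — endpoints in different components.
2-6 (12): skip — 2 and 6 already connected.
3-5 (13): add — endpoints in different components.
5-8 (15): add — endpoints in different components.
MST edges: 5-7, 1-4, 1-5, 2-4, 1-6, 3-5, 5-8; total weight 1+6+9+9+10+13+15 = 63.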